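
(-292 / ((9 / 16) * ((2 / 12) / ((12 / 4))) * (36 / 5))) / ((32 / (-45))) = 1825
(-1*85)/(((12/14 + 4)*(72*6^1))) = -0.04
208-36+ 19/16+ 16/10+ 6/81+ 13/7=2671987/15120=176.72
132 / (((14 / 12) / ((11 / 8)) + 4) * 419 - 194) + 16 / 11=1.53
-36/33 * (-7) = 84/11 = 7.64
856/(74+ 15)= 856/89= 9.62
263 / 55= 4.78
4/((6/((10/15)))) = 4/9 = 0.44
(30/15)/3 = 2/3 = 0.67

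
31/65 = 0.48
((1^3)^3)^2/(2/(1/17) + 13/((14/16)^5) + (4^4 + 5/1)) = 16807/5384049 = 0.00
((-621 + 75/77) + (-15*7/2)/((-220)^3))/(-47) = 18485702253/1401276800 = 13.19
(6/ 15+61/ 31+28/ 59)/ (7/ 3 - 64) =-77979/ 1691825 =-0.05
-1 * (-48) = 48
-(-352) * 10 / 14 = 1760 / 7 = 251.43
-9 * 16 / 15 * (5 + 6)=-528 / 5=-105.60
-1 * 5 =-5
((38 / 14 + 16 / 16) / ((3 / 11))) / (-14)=-143 / 147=-0.97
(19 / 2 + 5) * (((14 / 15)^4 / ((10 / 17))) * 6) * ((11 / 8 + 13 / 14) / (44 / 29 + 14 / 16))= 1686931624 / 15609375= 108.07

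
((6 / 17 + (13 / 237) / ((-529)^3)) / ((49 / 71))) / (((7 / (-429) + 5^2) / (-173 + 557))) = 410357359787973312 / 52206294128439857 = 7.86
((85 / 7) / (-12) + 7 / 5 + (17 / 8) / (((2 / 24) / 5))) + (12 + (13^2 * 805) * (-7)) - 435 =-400096247 / 420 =-952610.11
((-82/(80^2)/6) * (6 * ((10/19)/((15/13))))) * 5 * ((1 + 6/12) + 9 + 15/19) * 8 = -76219/28880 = -2.64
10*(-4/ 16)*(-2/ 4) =5/ 4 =1.25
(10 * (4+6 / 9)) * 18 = 840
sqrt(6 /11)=sqrt(66) /11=0.74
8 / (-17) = -8 / 17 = -0.47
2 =2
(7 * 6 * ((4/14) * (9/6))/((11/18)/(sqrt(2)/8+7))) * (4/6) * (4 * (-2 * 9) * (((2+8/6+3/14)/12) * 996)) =-2987707.42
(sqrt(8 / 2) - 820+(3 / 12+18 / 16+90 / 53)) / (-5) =345529 / 2120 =162.99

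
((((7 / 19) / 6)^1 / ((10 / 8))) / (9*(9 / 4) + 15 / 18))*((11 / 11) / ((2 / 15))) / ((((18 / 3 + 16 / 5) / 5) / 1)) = 0.01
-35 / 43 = -0.81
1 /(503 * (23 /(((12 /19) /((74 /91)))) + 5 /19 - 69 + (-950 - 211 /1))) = -0.00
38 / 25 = 1.52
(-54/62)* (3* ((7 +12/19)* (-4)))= 46980/589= 79.76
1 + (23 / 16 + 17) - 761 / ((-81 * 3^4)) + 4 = 2472551 / 104976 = 23.55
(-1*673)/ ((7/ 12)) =-8076/ 7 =-1153.71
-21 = -21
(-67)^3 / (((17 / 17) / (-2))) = 601526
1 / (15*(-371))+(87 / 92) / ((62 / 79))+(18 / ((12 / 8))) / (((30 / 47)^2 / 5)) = 4712892997 / 31742760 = 148.47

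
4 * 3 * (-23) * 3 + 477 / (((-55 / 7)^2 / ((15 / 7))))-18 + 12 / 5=-500361 / 605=-827.04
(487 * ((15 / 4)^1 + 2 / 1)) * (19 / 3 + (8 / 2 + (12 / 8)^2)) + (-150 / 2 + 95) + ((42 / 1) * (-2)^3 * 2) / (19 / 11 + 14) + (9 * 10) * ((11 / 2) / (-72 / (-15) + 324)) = 40062565919 / 1137648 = 35215.26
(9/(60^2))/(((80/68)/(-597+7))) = -1003/800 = -1.25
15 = 15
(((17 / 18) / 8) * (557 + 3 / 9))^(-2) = 2916 / 12623809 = 0.00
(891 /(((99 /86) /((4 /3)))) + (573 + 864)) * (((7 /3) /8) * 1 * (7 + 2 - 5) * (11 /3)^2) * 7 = 4879567 /18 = 271087.06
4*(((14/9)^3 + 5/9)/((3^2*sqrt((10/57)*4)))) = 3149*sqrt(570)/32805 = 2.29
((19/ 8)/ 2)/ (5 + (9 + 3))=19/ 272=0.07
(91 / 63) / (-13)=-1 / 9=-0.11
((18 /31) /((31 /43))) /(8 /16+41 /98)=4214 /4805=0.88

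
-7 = -7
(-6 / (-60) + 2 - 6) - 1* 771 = -7749 / 10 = -774.90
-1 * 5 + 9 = 4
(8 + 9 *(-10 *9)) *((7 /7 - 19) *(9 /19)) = 129924 /19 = 6838.11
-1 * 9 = -9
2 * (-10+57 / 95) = -94 / 5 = -18.80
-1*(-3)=3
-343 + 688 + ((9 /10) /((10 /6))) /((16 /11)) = 276297 /800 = 345.37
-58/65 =-0.89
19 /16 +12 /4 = 4.19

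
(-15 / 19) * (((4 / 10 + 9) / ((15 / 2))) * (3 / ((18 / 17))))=-799 / 285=-2.80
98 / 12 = 49 / 6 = 8.17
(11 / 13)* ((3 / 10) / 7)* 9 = 297 / 910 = 0.33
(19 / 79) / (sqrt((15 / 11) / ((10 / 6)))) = 0.27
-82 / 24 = -3.42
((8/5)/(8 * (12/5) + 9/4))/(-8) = -4/429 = -0.01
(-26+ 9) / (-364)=17 / 364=0.05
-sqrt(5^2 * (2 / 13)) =-5 * sqrt(26) / 13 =-1.96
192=192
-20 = -20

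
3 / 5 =0.60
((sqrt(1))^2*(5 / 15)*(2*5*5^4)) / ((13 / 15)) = 31250 / 13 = 2403.85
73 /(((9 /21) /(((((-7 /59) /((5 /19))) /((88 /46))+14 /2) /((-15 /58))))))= -433707673 /97350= -4455.14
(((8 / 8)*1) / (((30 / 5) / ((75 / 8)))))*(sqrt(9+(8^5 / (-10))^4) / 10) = sqrt(72057594037933561) / 160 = 1677721.60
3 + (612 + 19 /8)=617.38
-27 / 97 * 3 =-81 / 97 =-0.84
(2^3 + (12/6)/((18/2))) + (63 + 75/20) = 2699/36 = 74.97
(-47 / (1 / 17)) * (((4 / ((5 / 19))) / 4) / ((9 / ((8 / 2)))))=-60724 / 45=-1349.42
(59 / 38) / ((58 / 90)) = 2655 / 1102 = 2.41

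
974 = 974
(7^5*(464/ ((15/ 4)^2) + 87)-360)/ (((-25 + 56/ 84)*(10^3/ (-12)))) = 453691193/ 456250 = 994.39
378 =378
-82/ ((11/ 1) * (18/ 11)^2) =-451/ 162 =-2.78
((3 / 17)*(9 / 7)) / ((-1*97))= -27 / 11543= -0.00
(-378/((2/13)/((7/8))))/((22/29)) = -498771/176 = -2833.93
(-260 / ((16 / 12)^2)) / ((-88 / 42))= 12285 / 176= 69.80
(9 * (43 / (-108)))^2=1849 / 144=12.84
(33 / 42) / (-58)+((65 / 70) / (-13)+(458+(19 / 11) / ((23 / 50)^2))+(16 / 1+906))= 6558707129 / 4725028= 1388.08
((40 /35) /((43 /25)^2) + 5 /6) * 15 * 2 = 473575 /12943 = 36.59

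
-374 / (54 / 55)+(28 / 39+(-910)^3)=-264503554453 / 351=-753571380.21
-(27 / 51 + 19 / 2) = -341 / 34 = -10.03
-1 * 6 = -6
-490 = -490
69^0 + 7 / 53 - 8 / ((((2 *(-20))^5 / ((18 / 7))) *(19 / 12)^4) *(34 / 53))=46524599047761 / 41096727350000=1.13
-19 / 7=-2.71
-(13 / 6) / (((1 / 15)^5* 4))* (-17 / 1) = 55940625 / 8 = 6992578.12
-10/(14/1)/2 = -5/14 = -0.36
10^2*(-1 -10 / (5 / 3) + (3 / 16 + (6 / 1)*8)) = 16475 / 4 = 4118.75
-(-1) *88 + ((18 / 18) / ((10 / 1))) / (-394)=346719 / 3940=88.00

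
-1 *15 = -15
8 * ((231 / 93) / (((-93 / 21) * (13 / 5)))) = -1.73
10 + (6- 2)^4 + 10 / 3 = 808 / 3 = 269.33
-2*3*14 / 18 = -14 / 3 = -4.67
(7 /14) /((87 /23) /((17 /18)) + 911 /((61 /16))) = 23851 /11589484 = 0.00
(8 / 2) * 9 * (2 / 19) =72 / 19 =3.79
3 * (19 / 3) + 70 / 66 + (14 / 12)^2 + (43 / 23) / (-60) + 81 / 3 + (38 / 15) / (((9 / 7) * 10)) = 48.59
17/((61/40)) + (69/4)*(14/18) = 24.56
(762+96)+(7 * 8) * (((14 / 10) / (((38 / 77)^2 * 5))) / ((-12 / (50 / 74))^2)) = 30537518209 / 35583048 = 858.20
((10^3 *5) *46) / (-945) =-46000 / 189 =-243.39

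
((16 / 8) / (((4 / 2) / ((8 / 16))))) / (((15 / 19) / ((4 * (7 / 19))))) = 14 / 15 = 0.93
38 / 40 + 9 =199 / 20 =9.95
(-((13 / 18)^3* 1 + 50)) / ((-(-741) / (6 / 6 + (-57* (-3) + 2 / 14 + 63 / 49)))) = -1340863 / 113724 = -11.79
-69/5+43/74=-4891/370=-13.22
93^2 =8649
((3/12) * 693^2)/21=22869/4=5717.25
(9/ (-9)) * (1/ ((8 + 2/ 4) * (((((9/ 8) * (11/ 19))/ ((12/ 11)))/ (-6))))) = 1.18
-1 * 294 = -294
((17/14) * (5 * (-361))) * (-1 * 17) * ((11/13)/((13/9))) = 51642855/2366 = 21827.07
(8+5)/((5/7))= 91/5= 18.20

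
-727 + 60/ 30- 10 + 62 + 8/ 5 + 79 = -2962/ 5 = -592.40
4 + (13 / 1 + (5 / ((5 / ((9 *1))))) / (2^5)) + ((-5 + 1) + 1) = 457 / 32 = 14.28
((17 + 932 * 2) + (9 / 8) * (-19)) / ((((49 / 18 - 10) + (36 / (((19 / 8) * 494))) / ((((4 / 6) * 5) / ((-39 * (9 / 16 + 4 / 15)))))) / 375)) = -453144121875 / 4922528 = -92055.16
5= 5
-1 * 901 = -901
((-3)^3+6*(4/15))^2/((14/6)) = 48387/175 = 276.50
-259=-259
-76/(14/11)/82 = -209/287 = -0.73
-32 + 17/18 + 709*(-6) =-77131/18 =-4285.06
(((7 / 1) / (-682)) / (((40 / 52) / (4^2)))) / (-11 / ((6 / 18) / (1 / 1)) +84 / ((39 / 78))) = -364 / 230175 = -0.00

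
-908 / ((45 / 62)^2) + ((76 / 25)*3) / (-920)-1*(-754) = -451610077 / 465750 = -969.64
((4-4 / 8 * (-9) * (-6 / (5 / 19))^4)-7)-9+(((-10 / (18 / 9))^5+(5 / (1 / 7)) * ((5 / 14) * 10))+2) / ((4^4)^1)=97282208341 / 80000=1216027.60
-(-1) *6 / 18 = 1 / 3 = 0.33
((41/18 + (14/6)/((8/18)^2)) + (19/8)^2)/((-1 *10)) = -2273/1152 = -1.97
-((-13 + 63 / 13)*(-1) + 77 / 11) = -197 / 13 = -15.15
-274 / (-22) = 137 / 11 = 12.45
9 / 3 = 3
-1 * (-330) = 330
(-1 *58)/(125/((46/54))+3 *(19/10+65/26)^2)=-0.28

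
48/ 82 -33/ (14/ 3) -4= -6019/ 574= -10.49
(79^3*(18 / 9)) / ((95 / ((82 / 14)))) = 40429198 / 665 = 60795.79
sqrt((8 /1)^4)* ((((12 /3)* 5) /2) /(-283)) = -640 /283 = -2.26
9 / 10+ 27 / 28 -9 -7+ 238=31341 / 140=223.86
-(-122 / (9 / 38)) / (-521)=-4636 / 4689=-0.99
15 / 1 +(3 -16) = 2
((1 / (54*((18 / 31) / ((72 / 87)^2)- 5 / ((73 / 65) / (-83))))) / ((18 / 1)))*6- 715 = -1553314607387 / 2172468033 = -715.00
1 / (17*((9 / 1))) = 1 / 153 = 0.01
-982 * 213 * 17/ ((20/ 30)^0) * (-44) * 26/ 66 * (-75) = -4622568600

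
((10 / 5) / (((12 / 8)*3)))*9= 4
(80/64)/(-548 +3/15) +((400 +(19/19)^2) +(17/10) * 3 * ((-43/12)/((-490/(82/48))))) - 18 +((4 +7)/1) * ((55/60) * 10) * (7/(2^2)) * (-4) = -46207508959/143158400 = -322.77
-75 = -75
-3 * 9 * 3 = -81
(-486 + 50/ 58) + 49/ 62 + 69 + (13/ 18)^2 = -120828859/ 291276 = -414.83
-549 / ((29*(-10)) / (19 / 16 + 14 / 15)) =4.01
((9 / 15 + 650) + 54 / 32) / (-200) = -52183 / 16000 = -3.26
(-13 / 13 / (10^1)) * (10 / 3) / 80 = -1 / 240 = -0.00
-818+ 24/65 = -53146/65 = -817.63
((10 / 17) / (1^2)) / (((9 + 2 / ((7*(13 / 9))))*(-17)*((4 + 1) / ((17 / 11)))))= -182 / 156519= -0.00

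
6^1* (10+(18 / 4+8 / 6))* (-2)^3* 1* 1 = -760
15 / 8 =1.88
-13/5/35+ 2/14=0.07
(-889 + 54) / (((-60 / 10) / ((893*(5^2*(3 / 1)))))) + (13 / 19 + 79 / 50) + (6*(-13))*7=4427068288 / 475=9320143.76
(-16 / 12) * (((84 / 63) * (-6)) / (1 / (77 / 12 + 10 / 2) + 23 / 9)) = 13152 / 3259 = 4.04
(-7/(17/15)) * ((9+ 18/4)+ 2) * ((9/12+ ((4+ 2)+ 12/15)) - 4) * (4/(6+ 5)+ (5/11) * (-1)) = 46221/1496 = 30.90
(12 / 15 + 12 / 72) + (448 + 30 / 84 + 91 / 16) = 764419 / 1680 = 455.01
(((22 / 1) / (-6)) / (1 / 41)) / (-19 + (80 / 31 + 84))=-13981 / 6285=-2.22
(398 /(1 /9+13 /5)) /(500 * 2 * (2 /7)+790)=0.14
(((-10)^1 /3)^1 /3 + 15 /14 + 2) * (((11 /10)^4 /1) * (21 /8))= 3616327 /480000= 7.53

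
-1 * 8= -8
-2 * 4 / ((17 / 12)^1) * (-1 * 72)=6912 / 17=406.59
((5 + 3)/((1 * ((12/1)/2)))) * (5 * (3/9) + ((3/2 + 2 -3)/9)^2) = 541/243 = 2.23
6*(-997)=-5982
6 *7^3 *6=12348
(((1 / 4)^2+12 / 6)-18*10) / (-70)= 2847 / 1120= 2.54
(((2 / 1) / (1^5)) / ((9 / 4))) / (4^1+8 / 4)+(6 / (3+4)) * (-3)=-458 / 189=-2.42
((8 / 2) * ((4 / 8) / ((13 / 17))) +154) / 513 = 2036 / 6669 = 0.31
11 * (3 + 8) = 121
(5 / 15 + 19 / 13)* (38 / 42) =190 / 117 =1.62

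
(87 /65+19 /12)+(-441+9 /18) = -341311 /780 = -437.58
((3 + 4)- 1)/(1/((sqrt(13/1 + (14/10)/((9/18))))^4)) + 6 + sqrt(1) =37621/25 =1504.84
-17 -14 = -31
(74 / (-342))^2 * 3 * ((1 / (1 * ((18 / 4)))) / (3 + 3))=1369 / 263169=0.01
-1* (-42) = 42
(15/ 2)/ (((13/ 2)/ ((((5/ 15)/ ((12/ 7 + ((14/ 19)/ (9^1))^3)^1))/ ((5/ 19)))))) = 665028063/ 780282620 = 0.85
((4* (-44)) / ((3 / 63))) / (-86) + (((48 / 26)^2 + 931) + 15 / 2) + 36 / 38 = 272233673 / 276146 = 985.83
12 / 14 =6 / 7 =0.86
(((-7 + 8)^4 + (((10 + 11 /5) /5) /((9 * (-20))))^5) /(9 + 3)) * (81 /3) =1845281249155403699 /820125000000000000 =2.25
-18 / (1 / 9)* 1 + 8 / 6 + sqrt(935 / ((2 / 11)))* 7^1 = -482 / 3 + 77* sqrt(170) / 2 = 341.31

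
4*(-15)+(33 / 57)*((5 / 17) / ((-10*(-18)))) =-697669 / 11628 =-60.00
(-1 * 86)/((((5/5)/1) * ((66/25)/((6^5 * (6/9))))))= -1857600/11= -168872.73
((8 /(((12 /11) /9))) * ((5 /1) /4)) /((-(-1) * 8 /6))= 495 /8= 61.88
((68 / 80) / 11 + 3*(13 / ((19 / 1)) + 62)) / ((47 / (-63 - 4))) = -268.19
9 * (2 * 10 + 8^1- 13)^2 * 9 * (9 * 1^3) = 164025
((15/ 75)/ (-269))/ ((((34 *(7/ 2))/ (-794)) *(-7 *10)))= -397/ 5601925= -0.00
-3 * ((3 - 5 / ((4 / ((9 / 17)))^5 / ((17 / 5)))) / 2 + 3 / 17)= -860108805 / 171051008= -5.03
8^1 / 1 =8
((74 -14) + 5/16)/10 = 6.03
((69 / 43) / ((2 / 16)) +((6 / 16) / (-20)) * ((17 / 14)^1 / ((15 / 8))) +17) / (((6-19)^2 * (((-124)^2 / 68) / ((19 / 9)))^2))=14409191177 / 936680804841600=0.00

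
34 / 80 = 0.42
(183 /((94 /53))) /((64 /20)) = 48495 /1504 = 32.24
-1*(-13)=13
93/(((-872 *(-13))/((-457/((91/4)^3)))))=-340008/1067810107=-0.00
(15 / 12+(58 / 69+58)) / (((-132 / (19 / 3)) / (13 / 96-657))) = 19870836785 / 10492416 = 1893.83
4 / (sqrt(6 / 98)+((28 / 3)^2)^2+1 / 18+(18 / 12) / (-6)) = 156128457744 / 296181587030401- 2939328 * sqrt(3) / 296181587030401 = 0.00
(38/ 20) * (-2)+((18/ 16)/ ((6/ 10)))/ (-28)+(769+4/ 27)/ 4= 5697823/ 30240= 188.42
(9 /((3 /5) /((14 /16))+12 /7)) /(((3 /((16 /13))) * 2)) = 0.77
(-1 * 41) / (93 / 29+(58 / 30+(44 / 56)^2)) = -3495660 / 490891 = -7.12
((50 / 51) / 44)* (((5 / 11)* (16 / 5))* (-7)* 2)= -0.45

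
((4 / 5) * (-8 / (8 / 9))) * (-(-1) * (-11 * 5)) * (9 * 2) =7128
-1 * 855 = -855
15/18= 5/6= 0.83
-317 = -317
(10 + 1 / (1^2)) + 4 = 15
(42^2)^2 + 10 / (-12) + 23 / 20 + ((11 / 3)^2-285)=560056457 / 180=3111424.76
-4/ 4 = -1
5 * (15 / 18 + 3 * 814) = 12214.17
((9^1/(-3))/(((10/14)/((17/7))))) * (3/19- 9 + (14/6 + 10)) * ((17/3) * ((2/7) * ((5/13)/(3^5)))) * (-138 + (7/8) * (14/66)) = 12.58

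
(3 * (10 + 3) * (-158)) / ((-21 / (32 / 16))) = 4108 / 7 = 586.86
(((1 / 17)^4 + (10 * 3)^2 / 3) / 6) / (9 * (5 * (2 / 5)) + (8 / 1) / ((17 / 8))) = 25056301 / 10906860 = 2.30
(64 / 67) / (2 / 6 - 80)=-192 / 16013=-0.01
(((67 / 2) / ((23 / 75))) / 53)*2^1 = 5025 / 1219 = 4.12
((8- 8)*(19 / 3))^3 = 0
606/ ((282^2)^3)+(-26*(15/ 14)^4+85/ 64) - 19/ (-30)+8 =-48906951291121331803/ 2012498473343279040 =-24.30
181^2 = 32761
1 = 1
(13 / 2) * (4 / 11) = 26 / 11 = 2.36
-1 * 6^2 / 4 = -9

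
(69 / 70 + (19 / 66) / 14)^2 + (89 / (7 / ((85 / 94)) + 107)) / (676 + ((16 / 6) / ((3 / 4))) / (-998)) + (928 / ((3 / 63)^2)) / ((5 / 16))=394118864569648200127 / 300947224762800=1309594.61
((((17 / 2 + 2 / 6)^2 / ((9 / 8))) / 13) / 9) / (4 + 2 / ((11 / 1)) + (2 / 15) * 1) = 0.14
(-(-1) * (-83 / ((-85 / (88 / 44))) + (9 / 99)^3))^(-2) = 12799528225 / 48854702961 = 0.26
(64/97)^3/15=262144/13690095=0.02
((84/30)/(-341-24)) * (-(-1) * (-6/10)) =42/9125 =0.00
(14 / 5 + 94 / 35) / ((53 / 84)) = 2304 / 265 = 8.69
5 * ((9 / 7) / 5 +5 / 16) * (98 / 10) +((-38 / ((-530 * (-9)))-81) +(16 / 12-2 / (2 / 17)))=-2623963 / 38160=-68.76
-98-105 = -203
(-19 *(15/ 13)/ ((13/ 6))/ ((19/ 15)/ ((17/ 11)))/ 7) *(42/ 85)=-1620/ 1859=-0.87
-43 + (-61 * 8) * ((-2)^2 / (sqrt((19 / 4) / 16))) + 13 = -15616 * sqrt(19) / 19 - 30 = -3612.56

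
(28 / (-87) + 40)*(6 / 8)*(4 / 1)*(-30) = -103560 / 29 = -3571.03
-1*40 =-40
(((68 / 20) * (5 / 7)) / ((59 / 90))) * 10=37.05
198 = 198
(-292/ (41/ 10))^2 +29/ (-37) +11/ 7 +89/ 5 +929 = 13104486806/ 2176895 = 6019.81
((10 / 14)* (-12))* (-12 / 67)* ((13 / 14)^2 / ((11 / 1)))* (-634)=-19286280 / 252791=-76.29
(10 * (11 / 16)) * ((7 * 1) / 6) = 385 / 48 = 8.02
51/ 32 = 1.59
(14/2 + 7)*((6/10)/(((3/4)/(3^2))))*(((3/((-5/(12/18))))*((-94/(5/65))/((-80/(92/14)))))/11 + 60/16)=13842/1375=10.07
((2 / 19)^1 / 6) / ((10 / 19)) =1 / 30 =0.03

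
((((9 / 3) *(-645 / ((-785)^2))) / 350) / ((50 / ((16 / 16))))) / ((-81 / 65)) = 559 / 3882217500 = 0.00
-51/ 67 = -0.76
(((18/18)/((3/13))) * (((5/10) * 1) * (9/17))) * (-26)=-507/17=-29.82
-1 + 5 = 4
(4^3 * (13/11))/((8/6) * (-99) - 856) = -0.08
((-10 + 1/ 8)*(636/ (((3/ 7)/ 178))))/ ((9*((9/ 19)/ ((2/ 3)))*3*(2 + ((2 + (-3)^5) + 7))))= 49561519/ 84564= 586.08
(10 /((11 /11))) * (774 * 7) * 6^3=11702880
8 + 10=18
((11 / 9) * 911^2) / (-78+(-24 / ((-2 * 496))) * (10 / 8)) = -13009.50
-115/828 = -0.14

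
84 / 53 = 1.58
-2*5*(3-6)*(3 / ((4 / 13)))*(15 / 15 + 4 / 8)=1755 / 4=438.75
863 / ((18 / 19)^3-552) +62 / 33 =13014457 / 41583696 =0.31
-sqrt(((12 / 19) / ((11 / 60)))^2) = -720 / 209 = -3.44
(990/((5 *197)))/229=198/45113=0.00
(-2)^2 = 4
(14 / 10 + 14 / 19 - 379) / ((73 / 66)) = -2362932 / 6935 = -340.73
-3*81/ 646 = -243/ 646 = -0.38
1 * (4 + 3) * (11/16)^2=847/256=3.31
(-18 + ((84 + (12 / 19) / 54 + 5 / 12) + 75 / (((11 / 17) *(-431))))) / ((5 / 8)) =429089434 / 4053555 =105.86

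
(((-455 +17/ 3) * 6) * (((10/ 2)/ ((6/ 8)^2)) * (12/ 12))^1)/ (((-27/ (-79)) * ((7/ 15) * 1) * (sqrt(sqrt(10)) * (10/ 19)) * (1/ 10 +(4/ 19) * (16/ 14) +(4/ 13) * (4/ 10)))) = -346226.75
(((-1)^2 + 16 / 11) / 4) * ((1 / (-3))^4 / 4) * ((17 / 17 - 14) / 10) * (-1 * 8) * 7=91 / 660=0.14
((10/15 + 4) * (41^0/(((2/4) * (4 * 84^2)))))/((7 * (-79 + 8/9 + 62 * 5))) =1/4908624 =0.00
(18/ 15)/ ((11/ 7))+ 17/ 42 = 2699/ 2310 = 1.17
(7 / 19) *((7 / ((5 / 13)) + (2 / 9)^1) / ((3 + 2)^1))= 5803 / 4275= 1.36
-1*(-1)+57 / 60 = 39 / 20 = 1.95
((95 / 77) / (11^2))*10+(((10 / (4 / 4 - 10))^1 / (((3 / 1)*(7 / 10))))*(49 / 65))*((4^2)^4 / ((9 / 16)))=-1367738561830 / 29432403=-46470.50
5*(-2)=-10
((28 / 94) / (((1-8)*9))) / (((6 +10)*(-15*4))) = 1 / 203040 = 0.00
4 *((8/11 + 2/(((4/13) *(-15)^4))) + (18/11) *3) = 12555286/556875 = 22.55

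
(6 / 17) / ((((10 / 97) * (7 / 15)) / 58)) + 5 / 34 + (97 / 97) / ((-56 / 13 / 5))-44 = 380.48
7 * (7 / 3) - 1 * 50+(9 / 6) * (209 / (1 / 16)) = 14947 / 3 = 4982.33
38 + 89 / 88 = 3433 / 88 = 39.01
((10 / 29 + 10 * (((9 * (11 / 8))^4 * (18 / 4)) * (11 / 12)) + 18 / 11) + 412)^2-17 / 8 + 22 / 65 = 1663090130908980920231001017 / 1775556928471040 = 936658298160.62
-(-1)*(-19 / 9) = -19 / 9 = -2.11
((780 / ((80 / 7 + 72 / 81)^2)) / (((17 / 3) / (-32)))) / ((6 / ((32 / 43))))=-24766560 / 6877979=-3.60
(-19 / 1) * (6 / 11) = -114 / 11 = -10.36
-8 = -8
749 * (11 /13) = 8239 /13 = 633.77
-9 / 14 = -0.64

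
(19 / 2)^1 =19 / 2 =9.50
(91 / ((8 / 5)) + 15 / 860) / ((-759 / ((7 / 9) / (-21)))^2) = 19571 / 144467288856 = 0.00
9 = 9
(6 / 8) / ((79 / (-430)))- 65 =-10915 / 158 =-69.08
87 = 87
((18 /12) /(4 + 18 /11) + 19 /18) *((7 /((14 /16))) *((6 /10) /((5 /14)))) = 1652 /93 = 17.76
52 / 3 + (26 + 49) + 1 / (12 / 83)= 397 / 4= 99.25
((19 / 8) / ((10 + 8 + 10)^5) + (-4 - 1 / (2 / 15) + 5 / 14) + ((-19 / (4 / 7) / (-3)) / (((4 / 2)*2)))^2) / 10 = -0.35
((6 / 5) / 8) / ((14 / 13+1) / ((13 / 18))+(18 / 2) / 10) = 169 / 4254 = 0.04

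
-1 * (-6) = 6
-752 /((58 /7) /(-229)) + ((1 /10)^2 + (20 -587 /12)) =45141728 /2175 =20754.82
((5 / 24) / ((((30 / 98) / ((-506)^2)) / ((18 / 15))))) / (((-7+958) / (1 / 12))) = 3136441 / 171180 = 18.32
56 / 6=28 / 3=9.33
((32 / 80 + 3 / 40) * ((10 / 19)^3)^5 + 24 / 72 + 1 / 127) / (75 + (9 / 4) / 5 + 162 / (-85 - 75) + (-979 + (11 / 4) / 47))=-78118056402134751668960 / 207063578981971591213648887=-0.00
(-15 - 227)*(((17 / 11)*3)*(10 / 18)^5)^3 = -299865722656250 / 83881572334857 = -3.57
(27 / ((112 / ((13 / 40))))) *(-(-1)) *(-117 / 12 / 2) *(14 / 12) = -4563 / 10240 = -0.45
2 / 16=1 / 8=0.12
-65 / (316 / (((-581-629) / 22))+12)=-3575 / 344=-10.39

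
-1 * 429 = -429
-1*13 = -13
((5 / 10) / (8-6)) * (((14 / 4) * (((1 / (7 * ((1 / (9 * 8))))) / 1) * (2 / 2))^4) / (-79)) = -3359232 / 27097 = -123.97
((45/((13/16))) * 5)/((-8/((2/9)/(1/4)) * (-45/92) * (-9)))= -6.99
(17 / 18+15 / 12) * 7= 553 / 36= 15.36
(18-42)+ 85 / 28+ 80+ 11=1961 / 28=70.04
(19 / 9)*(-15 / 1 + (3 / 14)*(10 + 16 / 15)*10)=1159 / 63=18.40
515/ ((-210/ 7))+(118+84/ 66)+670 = 50959/ 66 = 772.11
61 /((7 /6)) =366 /7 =52.29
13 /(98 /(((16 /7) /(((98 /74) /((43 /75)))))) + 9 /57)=241832 /1845243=0.13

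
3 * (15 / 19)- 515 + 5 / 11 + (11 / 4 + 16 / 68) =-7236633 / 14212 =-509.19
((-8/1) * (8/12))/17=-16/51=-0.31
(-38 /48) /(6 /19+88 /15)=-0.13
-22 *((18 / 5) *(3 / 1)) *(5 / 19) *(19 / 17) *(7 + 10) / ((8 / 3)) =-891 / 2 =-445.50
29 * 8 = 232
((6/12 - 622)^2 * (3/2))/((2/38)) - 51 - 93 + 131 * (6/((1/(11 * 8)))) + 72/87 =2569979757/232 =11077498.95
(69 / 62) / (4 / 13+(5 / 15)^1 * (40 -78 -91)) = -299 / 11470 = -0.03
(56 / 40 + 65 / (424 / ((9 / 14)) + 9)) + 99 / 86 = 6852199 / 2587310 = 2.65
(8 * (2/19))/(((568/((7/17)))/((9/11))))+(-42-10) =-13117550/252263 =-52.00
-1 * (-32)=32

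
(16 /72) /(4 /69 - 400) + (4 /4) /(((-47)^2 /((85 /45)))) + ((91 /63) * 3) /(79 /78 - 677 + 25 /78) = -3399626579 /556042663026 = -0.01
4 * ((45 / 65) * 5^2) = 900 / 13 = 69.23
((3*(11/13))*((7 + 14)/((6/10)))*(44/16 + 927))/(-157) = -4295445/8164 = -526.14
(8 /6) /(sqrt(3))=4*sqrt(3) /9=0.77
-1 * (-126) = 126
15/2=7.50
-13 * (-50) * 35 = 22750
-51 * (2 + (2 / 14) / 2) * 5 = -7395 / 14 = -528.21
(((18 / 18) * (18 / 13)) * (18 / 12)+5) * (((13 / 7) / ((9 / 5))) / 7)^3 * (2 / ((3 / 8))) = 31096000 / 257298363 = 0.12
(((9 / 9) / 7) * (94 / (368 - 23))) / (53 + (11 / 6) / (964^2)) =174707648 / 237890491895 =0.00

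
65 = 65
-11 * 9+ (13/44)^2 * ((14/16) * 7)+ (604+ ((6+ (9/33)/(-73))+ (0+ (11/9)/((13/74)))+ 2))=68851744853/132283008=520.49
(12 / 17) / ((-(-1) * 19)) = 12 / 323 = 0.04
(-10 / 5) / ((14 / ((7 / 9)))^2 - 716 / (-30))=-15 / 2609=-0.01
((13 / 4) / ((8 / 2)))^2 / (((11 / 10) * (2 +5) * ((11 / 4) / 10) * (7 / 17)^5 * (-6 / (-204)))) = 895.48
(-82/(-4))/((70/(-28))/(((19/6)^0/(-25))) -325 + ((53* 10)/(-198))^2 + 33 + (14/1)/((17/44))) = -6831297/62014721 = -0.11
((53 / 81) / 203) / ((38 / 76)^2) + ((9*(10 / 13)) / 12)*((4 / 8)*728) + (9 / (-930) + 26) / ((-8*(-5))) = 42952682051 / 203893200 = 210.66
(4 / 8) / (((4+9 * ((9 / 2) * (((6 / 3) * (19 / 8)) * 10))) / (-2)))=-4 / 7711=-0.00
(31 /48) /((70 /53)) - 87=-290677 /3360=-86.51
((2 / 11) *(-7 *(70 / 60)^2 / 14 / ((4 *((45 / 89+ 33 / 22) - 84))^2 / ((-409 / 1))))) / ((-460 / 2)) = -3239689 / 1583781012000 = -0.00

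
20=20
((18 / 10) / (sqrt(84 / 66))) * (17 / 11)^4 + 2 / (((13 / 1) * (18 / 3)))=1 / 39 + 751689 * sqrt(154) / 1024870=9.13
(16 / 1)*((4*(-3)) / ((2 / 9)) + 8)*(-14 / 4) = 2576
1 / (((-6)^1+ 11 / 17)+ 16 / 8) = -17 / 57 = -0.30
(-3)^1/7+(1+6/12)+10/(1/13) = 1835/14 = 131.07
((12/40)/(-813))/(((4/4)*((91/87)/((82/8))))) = -3567/986440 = -0.00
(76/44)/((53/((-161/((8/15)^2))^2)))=24932761875/2387968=10440.99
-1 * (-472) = 472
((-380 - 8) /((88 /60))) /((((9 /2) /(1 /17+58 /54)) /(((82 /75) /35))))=-3308864 /1590435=-2.08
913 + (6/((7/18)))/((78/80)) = 84523/91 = 928.82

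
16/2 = 8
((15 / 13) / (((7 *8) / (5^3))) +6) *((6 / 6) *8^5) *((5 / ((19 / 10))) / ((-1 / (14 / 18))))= -426188800 / 741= -575153.58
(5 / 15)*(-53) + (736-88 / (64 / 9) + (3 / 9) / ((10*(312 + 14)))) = 4602849 / 6520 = 705.96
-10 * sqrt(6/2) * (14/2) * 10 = -700 * sqrt(3) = -1212.44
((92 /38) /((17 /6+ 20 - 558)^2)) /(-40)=-207 /979499495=-0.00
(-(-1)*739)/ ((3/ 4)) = 2956/ 3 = 985.33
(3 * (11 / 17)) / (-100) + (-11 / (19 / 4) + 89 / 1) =2799273 / 32300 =86.66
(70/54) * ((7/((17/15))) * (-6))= -2450/51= -48.04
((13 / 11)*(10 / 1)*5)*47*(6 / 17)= 183300 / 187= 980.21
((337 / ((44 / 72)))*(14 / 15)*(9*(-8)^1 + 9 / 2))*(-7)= 2675106 / 11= 243191.45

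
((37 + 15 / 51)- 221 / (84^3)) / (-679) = -375770579 / 6841582272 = -0.05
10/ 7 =1.43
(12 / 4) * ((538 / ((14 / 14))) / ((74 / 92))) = 74244 / 37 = 2006.59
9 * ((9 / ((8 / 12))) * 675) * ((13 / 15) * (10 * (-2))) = -1421550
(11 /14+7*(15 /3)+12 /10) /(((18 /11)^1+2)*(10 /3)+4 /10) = 85437 /28924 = 2.95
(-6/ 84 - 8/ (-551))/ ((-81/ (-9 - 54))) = -439/ 9918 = -0.04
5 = 5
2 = 2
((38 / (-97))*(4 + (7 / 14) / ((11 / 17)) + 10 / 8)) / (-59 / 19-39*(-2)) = -95665 / 3036682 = -0.03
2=2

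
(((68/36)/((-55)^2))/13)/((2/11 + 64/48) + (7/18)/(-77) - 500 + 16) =-34/341530475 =-0.00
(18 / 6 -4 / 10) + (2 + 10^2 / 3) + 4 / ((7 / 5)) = 4283 / 105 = 40.79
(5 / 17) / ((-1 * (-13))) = 0.02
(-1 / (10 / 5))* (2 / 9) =-1 / 9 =-0.11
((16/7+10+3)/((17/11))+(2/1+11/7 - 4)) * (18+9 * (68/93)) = 232.59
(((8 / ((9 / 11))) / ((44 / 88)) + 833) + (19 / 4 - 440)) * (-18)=-15023 / 2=-7511.50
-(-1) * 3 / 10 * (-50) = -15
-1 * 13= -13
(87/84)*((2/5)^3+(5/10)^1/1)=4089/7000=0.58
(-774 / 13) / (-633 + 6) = 258 / 2717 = 0.09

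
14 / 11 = 1.27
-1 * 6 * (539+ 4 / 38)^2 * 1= -629514294 / 361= -1743806.91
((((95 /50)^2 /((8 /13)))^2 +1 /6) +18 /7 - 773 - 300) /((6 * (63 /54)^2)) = -13921810771 /109760000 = -126.84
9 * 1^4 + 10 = 19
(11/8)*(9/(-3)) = -33/8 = -4.12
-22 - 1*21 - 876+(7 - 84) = -996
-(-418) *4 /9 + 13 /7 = 11821 /63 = 187.63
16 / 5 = 3.20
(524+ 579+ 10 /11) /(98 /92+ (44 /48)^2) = 40217616 /69421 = 579.33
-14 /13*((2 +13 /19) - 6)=882 /247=3.57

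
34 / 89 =0.38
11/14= 0.79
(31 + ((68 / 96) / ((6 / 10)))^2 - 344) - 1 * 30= -1770887 / 5184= -341.61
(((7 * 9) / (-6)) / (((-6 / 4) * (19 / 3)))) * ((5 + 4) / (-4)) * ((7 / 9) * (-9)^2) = -11907 / 76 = -156.67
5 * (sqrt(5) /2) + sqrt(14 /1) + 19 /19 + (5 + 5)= sqrt(14) + 5 * sqrt(5) /2 + 11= 20.33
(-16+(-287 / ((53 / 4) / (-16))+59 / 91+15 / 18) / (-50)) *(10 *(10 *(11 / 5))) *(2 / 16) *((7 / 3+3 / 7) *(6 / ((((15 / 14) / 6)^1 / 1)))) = -4239153358 / 72345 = -58596.36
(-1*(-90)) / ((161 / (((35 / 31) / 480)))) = 15 / 11408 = 0.00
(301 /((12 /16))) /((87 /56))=67424 /261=258.33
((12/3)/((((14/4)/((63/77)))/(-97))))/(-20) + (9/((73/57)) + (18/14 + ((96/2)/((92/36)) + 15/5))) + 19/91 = 292770722/8403395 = 34.84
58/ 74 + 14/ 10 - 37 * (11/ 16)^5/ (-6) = 3644142319/ 1163919360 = 3.13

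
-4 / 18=-2 / 9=-0.22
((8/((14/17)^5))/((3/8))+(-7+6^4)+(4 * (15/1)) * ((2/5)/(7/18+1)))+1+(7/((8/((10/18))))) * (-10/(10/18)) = 6831289513/5042100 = 1354.85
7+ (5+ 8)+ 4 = 24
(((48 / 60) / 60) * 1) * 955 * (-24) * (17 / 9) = -25976 / 45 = -577.24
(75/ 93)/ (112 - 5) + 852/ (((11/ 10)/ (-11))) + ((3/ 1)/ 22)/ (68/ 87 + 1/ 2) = -69322913458/ 8136601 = -8519.89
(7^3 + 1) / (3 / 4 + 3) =91.73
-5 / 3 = -1.67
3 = 3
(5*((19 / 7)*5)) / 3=475 / 21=22.62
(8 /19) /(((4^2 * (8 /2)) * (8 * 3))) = 1 /3648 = 0.00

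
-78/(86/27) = -1053/43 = -24.49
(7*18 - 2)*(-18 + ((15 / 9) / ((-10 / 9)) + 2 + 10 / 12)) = -6200 / 3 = -2066.67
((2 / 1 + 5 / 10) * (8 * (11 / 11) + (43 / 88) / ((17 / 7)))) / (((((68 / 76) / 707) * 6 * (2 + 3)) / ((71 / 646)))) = 615866993 / 10376256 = 59.35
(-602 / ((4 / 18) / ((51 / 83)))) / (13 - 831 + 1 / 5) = 230265 / 113129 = 2.04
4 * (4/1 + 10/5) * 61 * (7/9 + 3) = 16592/3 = 5530.67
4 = 4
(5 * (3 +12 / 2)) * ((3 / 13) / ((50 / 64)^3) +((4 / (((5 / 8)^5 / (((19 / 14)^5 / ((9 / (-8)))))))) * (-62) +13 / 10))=654072330265699 / 1365568750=478974.30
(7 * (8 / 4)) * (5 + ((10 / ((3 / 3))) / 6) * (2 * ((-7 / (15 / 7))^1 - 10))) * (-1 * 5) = 24710 / 9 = 2745.56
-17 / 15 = -1.13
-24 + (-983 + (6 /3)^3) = -999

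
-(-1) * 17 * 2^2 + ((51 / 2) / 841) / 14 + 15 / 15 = 1624863 / 23548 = 69.00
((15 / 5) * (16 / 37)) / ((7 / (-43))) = -2064 / 259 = -7.97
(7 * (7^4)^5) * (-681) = -380369733440716408767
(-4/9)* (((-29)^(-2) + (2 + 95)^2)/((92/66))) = -174085340/58029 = -2999.97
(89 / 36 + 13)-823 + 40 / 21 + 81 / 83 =-16829999 / 20916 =-804.65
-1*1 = -1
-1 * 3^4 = -81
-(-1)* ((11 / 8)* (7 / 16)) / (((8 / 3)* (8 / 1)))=231 / 8192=0.03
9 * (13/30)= 39/10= 3.90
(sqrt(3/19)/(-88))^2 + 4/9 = 588571/1324224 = 0.44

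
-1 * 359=-359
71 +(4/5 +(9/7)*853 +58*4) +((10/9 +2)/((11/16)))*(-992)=-10701778/3465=-3088.54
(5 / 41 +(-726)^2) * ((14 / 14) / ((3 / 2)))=43220242 / 123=351384.08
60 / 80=3 / 4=0.75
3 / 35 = 0.09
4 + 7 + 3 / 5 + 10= 21.60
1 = 1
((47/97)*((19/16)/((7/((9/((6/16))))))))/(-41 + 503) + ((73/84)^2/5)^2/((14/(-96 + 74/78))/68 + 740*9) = 2382025599370055993/557400260928269404800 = 0.00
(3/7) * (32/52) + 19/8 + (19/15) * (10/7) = 9715/2184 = 4.45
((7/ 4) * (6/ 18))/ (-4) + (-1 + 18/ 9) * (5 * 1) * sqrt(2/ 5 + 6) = -7/ 48 + 4 * sqrt(10) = 12.50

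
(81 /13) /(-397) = -81 /5161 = -0.02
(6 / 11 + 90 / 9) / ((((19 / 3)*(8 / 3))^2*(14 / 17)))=0.04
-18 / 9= -2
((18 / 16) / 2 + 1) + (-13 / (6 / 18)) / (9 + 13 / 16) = -2.41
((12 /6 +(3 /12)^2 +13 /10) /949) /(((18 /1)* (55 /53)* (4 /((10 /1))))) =14257 /30064320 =0.00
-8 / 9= -0.89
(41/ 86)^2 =1681/ 7396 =0.23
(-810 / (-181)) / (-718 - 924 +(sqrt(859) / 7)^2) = -13230 / 4802473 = -0.00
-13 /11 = -1.18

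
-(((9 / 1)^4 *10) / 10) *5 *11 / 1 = -360855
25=25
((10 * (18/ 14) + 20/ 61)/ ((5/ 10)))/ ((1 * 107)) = 11260/ 45689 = 0.25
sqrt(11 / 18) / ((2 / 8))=2 * sqrt(22) / 3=3.13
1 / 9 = 0.11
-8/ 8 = -1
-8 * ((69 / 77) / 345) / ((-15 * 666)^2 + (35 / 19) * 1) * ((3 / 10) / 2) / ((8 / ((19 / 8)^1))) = -1083 / 116806039196000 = -0.00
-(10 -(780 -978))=-208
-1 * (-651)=651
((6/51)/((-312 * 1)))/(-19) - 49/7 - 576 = -29376203/50388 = -583.00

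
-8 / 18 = -0.44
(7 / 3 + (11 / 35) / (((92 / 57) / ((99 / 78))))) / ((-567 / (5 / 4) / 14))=-648113 / 8137584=-0.08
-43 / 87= -0.49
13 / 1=13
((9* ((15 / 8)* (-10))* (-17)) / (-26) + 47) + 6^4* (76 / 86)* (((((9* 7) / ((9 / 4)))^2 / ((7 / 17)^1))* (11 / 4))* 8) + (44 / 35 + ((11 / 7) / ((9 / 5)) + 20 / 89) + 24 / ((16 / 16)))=6014669772619373 / 125372520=47974386.83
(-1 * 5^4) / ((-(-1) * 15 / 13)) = -1625 / 3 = -541.67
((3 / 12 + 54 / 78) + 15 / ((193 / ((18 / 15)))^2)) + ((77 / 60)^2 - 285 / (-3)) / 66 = 276963752653 / 115054711200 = 2.41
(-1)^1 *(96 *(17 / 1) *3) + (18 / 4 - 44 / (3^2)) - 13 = -88369 / 18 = -4909.39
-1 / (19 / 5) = -5 / 19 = -0.26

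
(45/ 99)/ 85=1/ 187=0.01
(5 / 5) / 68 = 1 / 68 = 0.01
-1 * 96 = -96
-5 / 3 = -1.67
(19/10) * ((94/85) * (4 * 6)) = 21432/425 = 50.43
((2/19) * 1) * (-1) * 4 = -8/19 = -0.42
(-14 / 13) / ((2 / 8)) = -56 / 13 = -4.31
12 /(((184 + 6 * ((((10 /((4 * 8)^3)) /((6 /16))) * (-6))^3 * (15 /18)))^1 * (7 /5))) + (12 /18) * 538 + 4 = 167208325708864 /460993154979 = 362.71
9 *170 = 1530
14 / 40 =7 / 20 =0.35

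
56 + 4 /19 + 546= 11442 /19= 602.21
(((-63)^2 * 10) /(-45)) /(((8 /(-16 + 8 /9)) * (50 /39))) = 32487 /25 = 1299.48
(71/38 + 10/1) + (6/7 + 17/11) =41757/2926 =14.27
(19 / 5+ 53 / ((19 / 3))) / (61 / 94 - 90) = -108664 / 797905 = -0.14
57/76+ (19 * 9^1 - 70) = 101.75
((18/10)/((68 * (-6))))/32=-3/21760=-0.00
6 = 6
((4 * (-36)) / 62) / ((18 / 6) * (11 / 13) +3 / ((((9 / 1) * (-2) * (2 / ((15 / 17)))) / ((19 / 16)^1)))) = -1018368 / 1074739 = -0.95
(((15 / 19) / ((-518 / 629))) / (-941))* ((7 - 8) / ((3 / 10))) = -425 / 125153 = -0.00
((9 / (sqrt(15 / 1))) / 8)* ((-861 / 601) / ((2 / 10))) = -2583* sqrt(15) / 4808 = -2.08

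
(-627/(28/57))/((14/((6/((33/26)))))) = -42237/98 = -430.99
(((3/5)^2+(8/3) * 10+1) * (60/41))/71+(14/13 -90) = -16716276/189215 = -88.35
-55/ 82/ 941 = -0.00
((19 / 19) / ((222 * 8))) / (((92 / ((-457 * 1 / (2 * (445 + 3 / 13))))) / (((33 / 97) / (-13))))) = 5027 / 61156100608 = 0.00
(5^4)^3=244140625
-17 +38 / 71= -1169 / 71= -16.46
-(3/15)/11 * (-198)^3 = 705672/5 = 141134.40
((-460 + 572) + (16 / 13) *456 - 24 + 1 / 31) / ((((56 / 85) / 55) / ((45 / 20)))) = 1572721425 / 12896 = 121954.20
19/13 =1.46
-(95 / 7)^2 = -9025 / 49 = -184.18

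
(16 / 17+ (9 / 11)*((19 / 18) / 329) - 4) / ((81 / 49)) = -877457 / 474606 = -1.85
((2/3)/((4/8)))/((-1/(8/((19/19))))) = -32/3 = -10.67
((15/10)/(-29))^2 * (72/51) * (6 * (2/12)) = 54/14297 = 0.00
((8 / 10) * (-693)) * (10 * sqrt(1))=-5544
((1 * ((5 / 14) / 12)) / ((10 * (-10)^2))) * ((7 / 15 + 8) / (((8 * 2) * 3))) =127 / 24192000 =0.00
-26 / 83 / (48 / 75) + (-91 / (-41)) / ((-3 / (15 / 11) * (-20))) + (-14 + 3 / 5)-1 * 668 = -1020931193 / 1497320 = -681.84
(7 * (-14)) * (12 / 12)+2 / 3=-292 / 3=-97.33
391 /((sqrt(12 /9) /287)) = 112217 * sqrt(3) /2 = 97182.77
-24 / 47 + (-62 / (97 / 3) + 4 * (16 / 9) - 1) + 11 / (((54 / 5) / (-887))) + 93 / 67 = -14817881077 / 16494462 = -898.35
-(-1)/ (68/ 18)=9/ 34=0.26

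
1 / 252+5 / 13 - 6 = -18383 / 3276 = -5.61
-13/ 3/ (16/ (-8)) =13/ 6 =2.17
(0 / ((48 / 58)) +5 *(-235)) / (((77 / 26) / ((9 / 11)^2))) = -2474550 / 9317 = -265.60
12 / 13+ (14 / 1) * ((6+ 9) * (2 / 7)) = 792 / 13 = 60.92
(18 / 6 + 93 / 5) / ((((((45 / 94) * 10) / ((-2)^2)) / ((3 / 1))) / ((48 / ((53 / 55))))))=3573504 / 1325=2696.98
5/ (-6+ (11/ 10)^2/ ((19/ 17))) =-9500/ 9343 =-1.02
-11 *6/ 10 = -6.60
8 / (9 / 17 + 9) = 68 / 81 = 0.84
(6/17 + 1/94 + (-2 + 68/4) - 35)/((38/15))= -470685/60724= -7.75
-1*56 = -56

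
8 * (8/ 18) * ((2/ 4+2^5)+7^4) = 77872/ 9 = 8652.44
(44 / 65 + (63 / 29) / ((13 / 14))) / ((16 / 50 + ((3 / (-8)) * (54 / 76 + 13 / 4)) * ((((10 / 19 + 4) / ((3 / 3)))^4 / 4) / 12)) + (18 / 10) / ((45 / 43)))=-2252655826240 / 8175427451789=-0.28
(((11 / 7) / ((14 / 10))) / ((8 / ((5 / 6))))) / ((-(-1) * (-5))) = -0.02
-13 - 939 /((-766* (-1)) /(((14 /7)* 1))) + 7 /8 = -44663 /3064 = -14.58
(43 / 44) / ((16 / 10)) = 0.61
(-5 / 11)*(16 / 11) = -80 / 121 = -0.66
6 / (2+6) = 3 / 4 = 0.75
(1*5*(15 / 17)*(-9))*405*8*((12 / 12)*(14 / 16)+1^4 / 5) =-2351025 / 17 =-138295.59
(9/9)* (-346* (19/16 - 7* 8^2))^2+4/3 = 4588852043443/192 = 23900271059.60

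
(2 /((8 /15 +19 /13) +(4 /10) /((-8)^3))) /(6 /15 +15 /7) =698880 /1771901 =0.39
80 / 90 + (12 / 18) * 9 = 62 / 9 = 6.89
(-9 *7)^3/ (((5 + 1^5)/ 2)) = -83349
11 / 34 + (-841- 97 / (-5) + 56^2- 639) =284873 / 170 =1675.72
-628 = -628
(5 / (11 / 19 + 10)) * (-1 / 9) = -95 / 1809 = -0.05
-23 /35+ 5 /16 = -193 /560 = -0.34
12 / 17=0.71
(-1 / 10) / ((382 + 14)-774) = 1 / 3780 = 0.00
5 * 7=35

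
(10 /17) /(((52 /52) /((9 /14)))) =45 /119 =0.38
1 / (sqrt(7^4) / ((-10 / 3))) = -10 / 147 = -0.07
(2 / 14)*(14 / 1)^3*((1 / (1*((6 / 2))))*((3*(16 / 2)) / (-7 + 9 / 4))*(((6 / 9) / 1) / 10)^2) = -12544 / 4275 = -2.93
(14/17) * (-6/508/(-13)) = 21/28067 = 0.00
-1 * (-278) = 278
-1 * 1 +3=2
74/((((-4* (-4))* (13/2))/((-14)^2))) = 1813/13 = 139.46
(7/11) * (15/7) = 15/11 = 1.36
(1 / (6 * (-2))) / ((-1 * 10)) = 1 / 120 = 0.01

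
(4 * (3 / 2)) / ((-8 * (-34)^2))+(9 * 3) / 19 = 124791 / 87856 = 1.42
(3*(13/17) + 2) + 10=14.29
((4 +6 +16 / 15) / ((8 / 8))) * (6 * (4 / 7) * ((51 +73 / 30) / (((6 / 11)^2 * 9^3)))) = 4599694 / 492075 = 9.35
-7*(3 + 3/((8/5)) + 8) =-90.12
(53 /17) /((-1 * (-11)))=53 /187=0.28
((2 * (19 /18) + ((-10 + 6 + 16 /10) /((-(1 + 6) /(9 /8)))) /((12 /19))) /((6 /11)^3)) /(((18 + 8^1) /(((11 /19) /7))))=5285401 /99066240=0.05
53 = 53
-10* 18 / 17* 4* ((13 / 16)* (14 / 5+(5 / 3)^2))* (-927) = 3024801 / 17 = 177929.47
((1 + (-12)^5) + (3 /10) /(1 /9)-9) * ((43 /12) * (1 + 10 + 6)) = -1819000663 /120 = -15158338.86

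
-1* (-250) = 250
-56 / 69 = -0.81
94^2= 8836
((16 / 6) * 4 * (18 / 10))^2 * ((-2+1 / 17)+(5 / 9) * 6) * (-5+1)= -872448 / 425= -2052.82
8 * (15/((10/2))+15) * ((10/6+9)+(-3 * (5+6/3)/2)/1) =24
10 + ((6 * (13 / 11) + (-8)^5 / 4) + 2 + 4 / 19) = -1708094 / 209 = -8172.70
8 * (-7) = -56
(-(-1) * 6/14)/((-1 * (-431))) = 3/3017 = 0.00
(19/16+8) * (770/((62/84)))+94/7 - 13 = 8319837/868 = 9585.07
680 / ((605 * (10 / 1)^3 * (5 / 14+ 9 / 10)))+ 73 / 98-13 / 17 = -2097023 / 110872300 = -0.02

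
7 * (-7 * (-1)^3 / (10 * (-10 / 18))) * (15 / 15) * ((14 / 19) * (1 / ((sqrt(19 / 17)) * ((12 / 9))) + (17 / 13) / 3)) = -9261 * sqrt(323) / 36100-17493 / 6175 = -7.44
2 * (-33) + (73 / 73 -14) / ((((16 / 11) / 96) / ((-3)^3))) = 23100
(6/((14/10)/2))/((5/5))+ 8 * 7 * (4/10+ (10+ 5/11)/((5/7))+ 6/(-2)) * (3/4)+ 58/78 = 514.84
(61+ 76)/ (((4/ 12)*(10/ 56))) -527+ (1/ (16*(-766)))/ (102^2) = 1131408865147/ 637557120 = 1774.60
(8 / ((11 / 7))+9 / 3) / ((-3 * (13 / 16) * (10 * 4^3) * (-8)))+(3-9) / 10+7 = 878681 / 137280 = 6.40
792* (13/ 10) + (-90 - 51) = 4443/ 5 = 888.60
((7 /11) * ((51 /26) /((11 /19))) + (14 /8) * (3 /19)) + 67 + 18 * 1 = 10452367 /119548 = 87.43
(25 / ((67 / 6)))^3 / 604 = 843750 / 45415213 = 0.02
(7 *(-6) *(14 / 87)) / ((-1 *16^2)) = 49 / 1856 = 0.03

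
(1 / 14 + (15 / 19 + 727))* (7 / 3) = 64537 / 38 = 1698.34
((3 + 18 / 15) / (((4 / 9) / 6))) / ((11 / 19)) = 10773 / 110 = 97.94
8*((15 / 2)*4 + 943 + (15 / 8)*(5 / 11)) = 7790.82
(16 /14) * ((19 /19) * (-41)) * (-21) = 984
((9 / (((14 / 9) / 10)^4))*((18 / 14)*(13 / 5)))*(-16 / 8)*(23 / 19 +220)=-7259351199750 / 319333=-22732856.30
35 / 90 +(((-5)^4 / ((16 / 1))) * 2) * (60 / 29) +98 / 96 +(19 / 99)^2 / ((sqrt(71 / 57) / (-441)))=680887 / 4176-17689 * sqrt(4047) / 77319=148.49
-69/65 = -1.06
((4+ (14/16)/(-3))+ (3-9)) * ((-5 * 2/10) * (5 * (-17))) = -4675/24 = -194.79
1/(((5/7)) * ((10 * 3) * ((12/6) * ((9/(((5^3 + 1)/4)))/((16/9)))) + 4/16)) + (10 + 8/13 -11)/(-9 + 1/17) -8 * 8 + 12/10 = -171363507/2736760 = -62.62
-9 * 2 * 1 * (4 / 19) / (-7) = 0.54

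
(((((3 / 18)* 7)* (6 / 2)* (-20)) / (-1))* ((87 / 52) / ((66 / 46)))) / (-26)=-23345 / 7436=-3.14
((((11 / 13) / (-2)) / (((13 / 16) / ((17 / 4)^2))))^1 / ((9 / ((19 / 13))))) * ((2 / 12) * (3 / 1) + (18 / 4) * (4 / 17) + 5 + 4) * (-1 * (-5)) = -6377635 / 79092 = -80.64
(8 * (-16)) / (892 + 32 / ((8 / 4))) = -32 / 227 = -0.14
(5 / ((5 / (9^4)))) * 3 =19683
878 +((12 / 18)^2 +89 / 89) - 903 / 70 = 77989 / 90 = 866.54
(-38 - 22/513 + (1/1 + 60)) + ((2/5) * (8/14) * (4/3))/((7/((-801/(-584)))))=211179529/9175005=23.02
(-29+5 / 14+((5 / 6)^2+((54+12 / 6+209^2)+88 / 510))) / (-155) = -936251581 / 3320100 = -281.99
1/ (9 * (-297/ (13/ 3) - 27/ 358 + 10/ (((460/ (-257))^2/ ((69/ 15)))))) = -10704200/ 5226846093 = -0.00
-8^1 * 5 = -40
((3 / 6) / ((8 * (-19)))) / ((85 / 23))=-23 / 25840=-0.00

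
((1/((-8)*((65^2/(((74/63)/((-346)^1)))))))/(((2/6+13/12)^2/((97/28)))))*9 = 32301/20701257850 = 0.00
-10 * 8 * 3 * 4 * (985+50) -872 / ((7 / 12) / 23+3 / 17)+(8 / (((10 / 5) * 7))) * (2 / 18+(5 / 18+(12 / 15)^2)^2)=-997919.86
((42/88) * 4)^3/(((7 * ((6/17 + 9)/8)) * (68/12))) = 10584/70543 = 0.15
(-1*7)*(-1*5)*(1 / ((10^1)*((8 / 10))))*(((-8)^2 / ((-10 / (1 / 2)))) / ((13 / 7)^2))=-686 / 169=-4.06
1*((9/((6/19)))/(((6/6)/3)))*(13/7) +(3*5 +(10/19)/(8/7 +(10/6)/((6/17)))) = 34179393/196574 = 173.88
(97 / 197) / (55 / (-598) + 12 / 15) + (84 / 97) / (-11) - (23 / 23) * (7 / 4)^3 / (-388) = 71827578741 / 113917768448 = 0.63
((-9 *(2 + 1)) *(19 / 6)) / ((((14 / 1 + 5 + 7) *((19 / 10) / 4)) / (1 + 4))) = -450 / 13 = -34.62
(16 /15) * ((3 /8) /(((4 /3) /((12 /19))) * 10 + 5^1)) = 0.02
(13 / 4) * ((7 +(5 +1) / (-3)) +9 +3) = 221 / 4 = 55.25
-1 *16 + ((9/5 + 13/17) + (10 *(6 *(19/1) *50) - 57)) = 4839013/85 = 56929.56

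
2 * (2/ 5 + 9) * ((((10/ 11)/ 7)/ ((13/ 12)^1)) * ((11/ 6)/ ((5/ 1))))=376/ 455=0.83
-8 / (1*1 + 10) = -8 / 11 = -0.73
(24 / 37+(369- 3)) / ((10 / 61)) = 2236.56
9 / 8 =1.12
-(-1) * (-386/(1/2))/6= -386/3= -128.67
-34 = -34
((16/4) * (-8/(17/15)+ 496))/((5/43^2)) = 61475552/85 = 723241.79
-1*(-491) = 491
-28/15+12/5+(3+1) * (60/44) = 988/165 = 5.99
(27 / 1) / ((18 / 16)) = 24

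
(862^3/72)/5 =80062991/45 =1779177.58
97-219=-122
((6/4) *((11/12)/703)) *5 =55/5624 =0.01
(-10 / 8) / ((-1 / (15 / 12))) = 25 / 16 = 1.56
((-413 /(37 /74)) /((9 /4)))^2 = 10916416 /81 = 134770.57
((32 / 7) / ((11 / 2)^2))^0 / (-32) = -1 / 32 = -0.03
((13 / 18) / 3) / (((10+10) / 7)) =91 / 1080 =0.08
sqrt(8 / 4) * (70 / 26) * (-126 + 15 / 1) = -3885 * sqrt(2) / 13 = -422.63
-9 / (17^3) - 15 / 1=-73704 / 4913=-15.00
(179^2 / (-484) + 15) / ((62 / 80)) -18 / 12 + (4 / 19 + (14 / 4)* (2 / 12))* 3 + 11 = -15446407 / 285076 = -54.18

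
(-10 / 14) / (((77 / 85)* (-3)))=0.26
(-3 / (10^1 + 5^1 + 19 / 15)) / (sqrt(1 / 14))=-0.69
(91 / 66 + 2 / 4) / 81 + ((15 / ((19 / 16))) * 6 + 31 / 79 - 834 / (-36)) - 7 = 92.37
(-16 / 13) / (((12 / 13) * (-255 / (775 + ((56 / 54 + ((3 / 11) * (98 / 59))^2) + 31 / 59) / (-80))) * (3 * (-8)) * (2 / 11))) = -41474727721 / 44662622400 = -0.93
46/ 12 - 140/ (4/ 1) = -187/ 6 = -31.17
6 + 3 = 9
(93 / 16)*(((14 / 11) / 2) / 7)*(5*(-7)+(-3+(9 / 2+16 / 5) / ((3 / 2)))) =-15283 / 880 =-17.37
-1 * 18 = -18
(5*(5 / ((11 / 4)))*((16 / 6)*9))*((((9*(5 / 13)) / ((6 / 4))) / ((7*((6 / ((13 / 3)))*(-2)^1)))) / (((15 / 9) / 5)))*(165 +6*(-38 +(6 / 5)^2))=4235.84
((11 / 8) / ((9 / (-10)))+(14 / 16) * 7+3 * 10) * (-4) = -2491 / 18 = -138.39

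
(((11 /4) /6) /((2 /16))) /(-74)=-11 /222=-0.05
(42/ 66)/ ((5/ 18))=126/ 55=2.29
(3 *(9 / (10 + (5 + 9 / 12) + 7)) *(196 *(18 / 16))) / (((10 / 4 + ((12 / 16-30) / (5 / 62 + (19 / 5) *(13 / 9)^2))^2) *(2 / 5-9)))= -78623185472856 / 40922158611191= -1.92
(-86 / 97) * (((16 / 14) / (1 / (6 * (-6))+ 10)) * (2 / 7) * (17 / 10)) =-421056 / 8531635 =-0.05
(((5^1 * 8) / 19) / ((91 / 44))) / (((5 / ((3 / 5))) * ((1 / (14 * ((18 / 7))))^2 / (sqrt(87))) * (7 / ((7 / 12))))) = 114048 * sqrt(87) / 8645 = 123.05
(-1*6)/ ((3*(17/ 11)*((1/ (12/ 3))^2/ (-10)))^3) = 10903552000/ 44217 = 246591.85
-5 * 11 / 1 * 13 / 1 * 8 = -5720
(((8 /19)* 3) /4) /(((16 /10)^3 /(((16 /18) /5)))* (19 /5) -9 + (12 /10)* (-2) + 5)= 375 /96368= 0.00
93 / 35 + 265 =9368 / 35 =267.66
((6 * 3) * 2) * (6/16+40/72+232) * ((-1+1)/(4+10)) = 0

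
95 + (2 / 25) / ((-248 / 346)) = 147077 / 1550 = 94.89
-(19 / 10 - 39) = 371 / 10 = 37.10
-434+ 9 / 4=-1727 / 4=-431.75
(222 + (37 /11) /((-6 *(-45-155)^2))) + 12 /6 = 591359963 /2640000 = 224.00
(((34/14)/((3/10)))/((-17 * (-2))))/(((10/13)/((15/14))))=65/196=0.33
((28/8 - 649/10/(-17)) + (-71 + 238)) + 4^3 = 20257/85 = 238.32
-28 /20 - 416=-2087 /5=-417.40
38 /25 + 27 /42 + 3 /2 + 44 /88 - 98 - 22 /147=-690803 /7350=-93.99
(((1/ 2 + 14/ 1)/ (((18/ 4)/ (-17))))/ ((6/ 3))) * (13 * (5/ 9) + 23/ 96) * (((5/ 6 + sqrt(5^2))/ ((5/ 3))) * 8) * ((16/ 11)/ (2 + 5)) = -1059457/ 891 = -1189.07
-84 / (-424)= 21 / 106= 0.20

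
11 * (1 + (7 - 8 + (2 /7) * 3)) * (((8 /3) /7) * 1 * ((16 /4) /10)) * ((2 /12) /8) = 22 /735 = 0.03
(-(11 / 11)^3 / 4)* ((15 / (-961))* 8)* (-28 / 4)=-0.22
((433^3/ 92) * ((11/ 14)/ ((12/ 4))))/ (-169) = -893010107/ 653016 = -1367.52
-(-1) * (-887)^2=786769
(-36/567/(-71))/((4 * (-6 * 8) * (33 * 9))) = -1/63767088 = -0.00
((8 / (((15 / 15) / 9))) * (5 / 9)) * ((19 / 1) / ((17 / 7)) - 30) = -15080 / 17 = -887.06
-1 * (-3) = 3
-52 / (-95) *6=3.28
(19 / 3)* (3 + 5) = 152 / 3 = 50.67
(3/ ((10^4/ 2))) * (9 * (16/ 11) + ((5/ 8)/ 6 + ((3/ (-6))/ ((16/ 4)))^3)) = 0.01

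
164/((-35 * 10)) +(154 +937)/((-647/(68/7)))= -1907754/113225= -16.85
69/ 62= 1.11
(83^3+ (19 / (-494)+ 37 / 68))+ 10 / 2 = 505464575 / 884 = 571792.51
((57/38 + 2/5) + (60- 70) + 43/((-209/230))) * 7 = -810803/2090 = -387.94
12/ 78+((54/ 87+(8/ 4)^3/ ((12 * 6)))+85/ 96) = 192295/ 108576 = 1.77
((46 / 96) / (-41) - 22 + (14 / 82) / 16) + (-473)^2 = 220127687 / 984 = 223707.00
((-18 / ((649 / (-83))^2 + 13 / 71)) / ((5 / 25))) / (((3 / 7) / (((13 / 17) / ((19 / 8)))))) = -890196580 / 807360787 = -1.10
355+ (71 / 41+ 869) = 50255 / 41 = 1225.73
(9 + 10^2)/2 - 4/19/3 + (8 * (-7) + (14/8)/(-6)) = -283/152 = -1.86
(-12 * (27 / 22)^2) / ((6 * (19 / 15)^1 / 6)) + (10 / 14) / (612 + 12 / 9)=-84498783 / 5922224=-14.27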